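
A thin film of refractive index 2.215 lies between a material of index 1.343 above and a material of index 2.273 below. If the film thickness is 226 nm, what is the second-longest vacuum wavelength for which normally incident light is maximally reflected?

Ray reflecting at the top interface goes from n = 1.343 toward n = 2.215: a half-wave phase shift.
At the lower boundary (n = 2.215 to n = 2.273) the reflected ray undergoes a half-wave phase shift.
Zero or two π shifts → no net half-wave offset.
For maximum reflection here: 2 n t = m λ.
λ = 2 n t / m. The second-longest wavelength is m = 2: λ = 2 × 2.215 × 226 / 2.00 = 501 nm.

501 nm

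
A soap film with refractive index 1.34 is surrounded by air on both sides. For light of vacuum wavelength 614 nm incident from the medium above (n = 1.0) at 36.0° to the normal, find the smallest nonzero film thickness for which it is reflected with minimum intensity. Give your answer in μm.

0.255 μm

At the upper boundary (n = 1.0 to n = 1.34) the reflected ray undergoes a half-wave phase shift.
Bottom surface (1.34 → 1.0): reflection off a lower-index medium gives no phase shift.
Net: one phase inversion between the two reflected rays.
For dark reflection here: 2 n t cos θ_r = m λ.
Snell's law: 1.0 sin 36.0° = 1.34 sin θ_r → sin θ_r = 0.439, cos θ_r = 0.899.
Minimum nonzero at m = 1: t = λ / (2 n cos θ_r) = 614 / (2 × 1.34 × 0.899) = 255 nm.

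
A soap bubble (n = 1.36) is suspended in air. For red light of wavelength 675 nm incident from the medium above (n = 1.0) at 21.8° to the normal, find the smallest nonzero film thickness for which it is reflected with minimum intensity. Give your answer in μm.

0.258 μm

At the upper boundary (n = 1.0 to n = 1.36) the reflected ray undergoes a half-wave phase shift.
At the lower boundary (n = 1.36 to n = 1.0) the reflected ray undergoes no phase shift.
Net: one phase inversion between the two reflected rays.
So the condition for destructive reflection is 2 n t cos θ_r = m λ.
Snell's law: 1.0 sin 21.8° = 1.36 sin θ_r → sin θ_r = 0.273, cos θ_r = 0.962.
Minimum nonzero at m = 1: t = λ / (2 n cos θ_r) = 675 / (2 × 1.36 × 0.962) = 258 nm.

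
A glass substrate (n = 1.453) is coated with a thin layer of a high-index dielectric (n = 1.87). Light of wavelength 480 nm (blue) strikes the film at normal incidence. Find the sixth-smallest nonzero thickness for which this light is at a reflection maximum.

706 nm

At the upper boundary (n = 1.0 to n = 1.87) the reflected ray undergoes a half-wave phase shift.
At the lower boundary (n = 1.87 to n = 1.453) the reflected ray undergoes no phase shift.
Net: one phase inversion between the two reflected rays.
With one net inversion, constructive interference in reflection requires 2 n t = (m + ½) λ.
The sixth-smallest nonzero thickness corresponds to m = 5: t = (m + ½) λ / (2 n) = 5.50 × 480 / (2 × 1.87) = 706 nm.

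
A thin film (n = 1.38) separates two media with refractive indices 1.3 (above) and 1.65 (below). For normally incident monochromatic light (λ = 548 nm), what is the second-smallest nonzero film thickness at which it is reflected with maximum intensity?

At the upper boundary (n = 1.3 to n = 1.38) the reflected ray undergoes a half-wave phase shift.
Ray reflecting at the bottom interface goes from n = 1.38 toward n = 1.65: a half-wave phase shift.
Net: no relative phase inversion (both shifts match).
So the condition for constructive reflection is 2 n t = m λ.
The second-smallest nonzero thickness corresponds to m = 2: t = m λ / (2 n) = 2.00 × 548 / (2 × 1.38) = 397 nm.

397 nm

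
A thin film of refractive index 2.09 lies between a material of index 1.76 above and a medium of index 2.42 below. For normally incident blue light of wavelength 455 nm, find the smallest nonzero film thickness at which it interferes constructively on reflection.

109 nm

Top surface (1.76 → 2.09): reflection off a higher-index medium gives a half-wave phase shift.
Bottom surface (2.09 → 2.42): reflection off a higher-index medium gives a half-wave phase shift.
The two reflections carry the same phase change, so no net offset.
For bright reflection here: 2 n t = m λ.
Minimum nonzero at m = 1: t = λ / (2 n) = 455 / (2 × 2.09) = 109 nm.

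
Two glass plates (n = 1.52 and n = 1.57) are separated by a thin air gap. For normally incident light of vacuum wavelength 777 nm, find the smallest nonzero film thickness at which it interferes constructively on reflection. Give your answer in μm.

0.194 μm

Top surface (1.52 → 1.0): reflection off a lower-index medium gives no phase shift.
Bottom surface (1.0 → 1.57): reflection off a higher-index medium gives a half-wave phase shift.
Net: one phase inversion between the two reflected rays.
For strong reflection here: 2 n t = (m + ½) λ.
Minimum at m = 0: t = λ / (4 n) = 777 / (4 × 1.0) = 194 nm.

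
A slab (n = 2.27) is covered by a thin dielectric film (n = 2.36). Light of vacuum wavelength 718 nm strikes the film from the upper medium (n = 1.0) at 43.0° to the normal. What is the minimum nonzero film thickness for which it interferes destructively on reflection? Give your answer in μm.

0.159 μm

Ray reflecting at the top interface goes from n = 1.0 toward n = 2.36: a half-wave phase shift.
Ray reflecting at the bottom interface goes from n = 2.36 toward n = 2.27: no phase shift.
The two reflections differ by half a wavelength.
With one net inversion, destructive interference in reflection requires 2 n t cos θ_r = m λ.
Snell's law: 1.0 sin 43.0° = 2.36 sin θ_r → sin θ_r = 0.289, cos θ_r = 0.957.
Minimum nonzero at m = 1: t = λ / (2 n cos θ_r) = 718 / (2 × 2.36 × 0.957) = 159 nm.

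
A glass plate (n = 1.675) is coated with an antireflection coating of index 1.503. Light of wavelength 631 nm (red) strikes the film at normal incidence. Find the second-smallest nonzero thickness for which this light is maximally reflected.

At the upper boundary (n = 1.0 to n = 1.503) the reflected ray undergoes a half-wave phase shift.
Ray reflecting at the bottom interface goes from n = 1.503 toward n = 1.675: a half-wave phase shift.
Zero or two π shifts → no net half-wave offset.
So the condition for constructive reflection is 2 n t = m λ.
The second-smallest nonzero thickness corresponds to m = 2: t = m λ / (2 n) = 2.00 × 631 / (2 × 1.503) = 420 nm.

420 nm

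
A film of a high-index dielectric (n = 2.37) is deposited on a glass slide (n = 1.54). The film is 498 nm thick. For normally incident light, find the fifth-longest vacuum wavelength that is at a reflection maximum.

At the upper boundary (n = 1.0 to n = 2.37) the reflected ray undergoes a half-wave phase shift.
At the lower boundary (n = 2.37 to n = 1.54) the reflected ray undergoes no phase shift.
The two reflections differ by half a wavelength.
So the condition for constructive reflection is 2 n t = (m + ½) λ.
λ = 2 n t / (m + ½). The fifth-longest wavelength is m = 4: λ = 2 × 2.37 × 498 / 4.50 = 525 nm.

525 nm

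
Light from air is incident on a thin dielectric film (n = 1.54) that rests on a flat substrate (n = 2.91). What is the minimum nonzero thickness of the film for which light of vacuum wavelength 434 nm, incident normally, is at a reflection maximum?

141 nm

At the upper boundary (n = 1.0 to n = 1.54) the reflected ray undergoes a half-wave phase shift.
At the lower boundary (n = 1.54 to n = 2.91) the reflected ray undergoes a half-wave phase shift.
Zero or two π shifts → no net half-wave offset.
So the condition for constructive reflection is 2 n t = m λ.
Minimum nonzero at m = 1: t = λ / (2 n) = 434 / (2 × 1.54) = 141 nm.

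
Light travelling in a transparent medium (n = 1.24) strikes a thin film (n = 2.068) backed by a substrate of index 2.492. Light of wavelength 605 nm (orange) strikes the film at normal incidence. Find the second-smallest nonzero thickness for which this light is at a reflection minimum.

At the upper boundary (n = 1.24 to n = 2.068) the reflected ray undergoes a half-wave phase shift.
Ray reflecting at the bottom interface goes from n = 2.068 toward n = 2.492: a half-wave phase shift.
The two reflections carry the same phase change, so no net offset.
For minimum reflection here: 2 n t = (m + ½) λ.
The second-smallest nonzero thickness corresponds to m = 1: t = (m + ½) λ / (2 n) = 1.50 × 605 / (2 × 2.068) = 219 nm.

219 nm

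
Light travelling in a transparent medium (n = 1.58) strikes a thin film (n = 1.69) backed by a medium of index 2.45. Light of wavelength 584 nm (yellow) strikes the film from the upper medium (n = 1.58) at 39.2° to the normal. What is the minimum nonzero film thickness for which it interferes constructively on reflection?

At the upper boundary (n = 1.58 to n = 1.69) the reflected ray undergoes a half-wave phase shift.
Ray reflecting at the bottom interface goes from n = 1.69 toward n = 2.45: a half-wave phase shift.
The two reflections carry the same phase change, so no net offset.
So the condition for constructive reflection is 2 n t cos θ_r = m λ.
Snell's law: 1.58 sin 39.2° = 1.69 sin θ_r → sin θ_r = 0.591, cos θ_r = 0.807.
Minimum nonzero at m = 1: t = λ / (2 n cos θ_r) = 584 / (2 × 1.69 × 0.807) = 214 nm.

214 nm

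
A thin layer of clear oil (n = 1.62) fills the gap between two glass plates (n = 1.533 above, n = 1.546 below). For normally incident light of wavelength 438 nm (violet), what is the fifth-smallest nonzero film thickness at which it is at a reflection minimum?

676 nm

Top surface (1.533 → 1.62): reflection off a higher-index medium gives a half-wave phase shift.
Ray reflecting at the bottom interface goes from n = 1.62 toward n = 1.546: no phase shift.
The two reflections differ by half a wavelength.
So the condition for destructive reflection is 2 n t = m λ.
The fifth-smallest nonzero thickness corresponds to m = 5: t = m λ / (2 n) = 5.00 × 438 / (2 × 1.62) = 676 nm.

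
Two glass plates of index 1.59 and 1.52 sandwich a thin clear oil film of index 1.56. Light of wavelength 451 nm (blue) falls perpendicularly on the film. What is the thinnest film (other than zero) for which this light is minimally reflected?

72.3 nm

At the upper boundary (n = 1.59 to n = 1.56) the reflected ray undergoes no phase shift.
Ray reflecting at the bottom interface goes from n = 1.56 toward n = 1.52: no phase shift.
Zero or two π shifts → no net half-wave offset.
So the condition for destructive reflection is 2 n t = (m + ½) λ.
Minimum at m = 0: t = λ / (4 n) = 451 / (4 × 1.56) = 72.3 nm.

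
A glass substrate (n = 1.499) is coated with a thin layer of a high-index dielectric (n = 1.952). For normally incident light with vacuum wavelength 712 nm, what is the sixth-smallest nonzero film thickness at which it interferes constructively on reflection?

Top surface (1.0 → 1.952): reflection off a higher-index medium gives a half-wave phase shift.
Ray reflecting at the bottom interface goes from n = 1.952 toward n = 1.499: no phase shift.
Exactly one π shift → a net half-wave offset.
So the condition for constructive reflection is 2 n t = (m + ½) λ.
The sixth-smallest nonzero thickness corresponds to m = 5: t = (m + ½) λ / (2 n) = 5.50 × 712 / (2 × 1.952) = 1003 nm.

1003 nm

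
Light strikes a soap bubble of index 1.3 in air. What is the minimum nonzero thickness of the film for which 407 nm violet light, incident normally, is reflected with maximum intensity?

78.3 nm

Ray reflecting at the top interface goes from n = 1.0 toward n = 1.3: a half-wave phase shift.
At the lower boundary (n = 1.3 to n = 1.0) the reflected ray undergoes no phase shift.
Exactly one π shift → a net half-wave offset.
For maximum reflection here: 2 n t = (m + ½) λ.
Minimum at m = 0: t = λ / (4 n) = 407 / (4 × 1.3) = 78.3 nm.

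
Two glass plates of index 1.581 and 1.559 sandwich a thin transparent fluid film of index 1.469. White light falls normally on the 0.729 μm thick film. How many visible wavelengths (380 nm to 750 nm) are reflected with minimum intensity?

Ray reflecting at the top interface goes from n = 1.581 toward n = 1.469: no phase shift.
Ray reflecting at the bottom interface goes from n = 1.469 toward n = 1.559: a half-wave phase shift.
Exactly one π shift → a net half-wave offset.
For minimum reflection here: 2 n t = m λ.
λ = 2 n t / m = 2142 / m nm.
m=2: 1071 nm (IR); m=3: 714 nm (visible); m=4: 535 nm (visible); m=5: 428 nm (visible); m=6: 357 nm (UV).

3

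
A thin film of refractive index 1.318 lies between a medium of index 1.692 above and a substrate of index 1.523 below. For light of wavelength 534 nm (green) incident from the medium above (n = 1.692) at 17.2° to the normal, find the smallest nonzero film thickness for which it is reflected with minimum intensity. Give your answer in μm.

Ray reflecting at the top interface goes from n = 1.692 toward n = 1.318: no phase shift.
Bottom surface (1.318 → 1.523): reflection off a higher-index medium gives a half-wave phase shift.
Exactly one π shift → a net half-wave offset.
So the condition for destructive reflection is 2 n t cos θ_r = m λ.
Snell's law: 1.692 sin 17.2° = 1.318 sin θ_r → sin θ_r = 0.380, cos θ_r = 0.925.
Minimum nonzero at m = 1: t = λ / (2 n cos θ_r) = 534 / (2 × 1.318 × 0.925) = 219 nm.

0.219 μm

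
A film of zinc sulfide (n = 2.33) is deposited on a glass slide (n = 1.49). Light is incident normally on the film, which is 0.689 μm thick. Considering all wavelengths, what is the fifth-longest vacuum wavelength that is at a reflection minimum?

642 nm

Top surface (1.0 → 2.33): reflection off a higher-index medium gives a half-wave phase shift.
At the lower boundary (n = 2.33 to n = 1.49) the reflected ray undergoes no phase shift.
Net: one phase inversion between the two reflected rays.
So the condition for destructive reflection is 2 n t = m λ.
λ = 2 n t / m. The fifth-longest wavelength is m = 5: λ = 2 × 2.33 × 689 / 5.00 = 642 nm.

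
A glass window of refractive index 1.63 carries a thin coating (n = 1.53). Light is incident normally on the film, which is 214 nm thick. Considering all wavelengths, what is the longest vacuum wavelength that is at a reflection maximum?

655 nm

Top surface (1.0 → 1.53): reflection off a higher-index medium gives a half-wave phase shift.
Bottom surface (1.53 → 1.63): reflection off a higher-index medium gives a half-wave phase shift.
Zero or two π shifts → no net half-wave offset.
So the condition for constructive reflection is 2 n t = m λ.
λ = 2 n t / m. The longest wavelength is m = 1: λ = 2 × 1.53 × 214 / 1.00 = 655 nm.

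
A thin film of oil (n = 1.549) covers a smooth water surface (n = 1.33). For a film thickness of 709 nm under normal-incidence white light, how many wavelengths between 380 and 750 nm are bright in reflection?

At the upper boundary (n = 1.0 to n = 1.549) the reflected ray undergoes a half-wave phase shift.
At the lower boundary (n = 1.549 to n = 1.33) the reflected ray undergoes no phase shift.
Net: one phase inversion between the two reflected rays.
With one net inversion, constructive interference in reflection requires 2 n t = (m + ½) λ.
λ = 2 n t / (m + ½) = 2196 / (m + ½) nm.
m=2: 879 nm (IR); m=3: 628 nm (visible); m=4: 488 nm (visible); m=5: 399 nm (visible); m=6: 338 nm (UV).

3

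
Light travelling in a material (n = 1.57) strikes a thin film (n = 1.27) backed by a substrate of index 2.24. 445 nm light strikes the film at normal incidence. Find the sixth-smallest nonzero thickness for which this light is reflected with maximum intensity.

964 nm

Top surface (1.57 → 1.27): reflection off a lower-index medium gives no phase shift.
Bottom surface (1.27 → 2.24): reflection off a higher-index medium gives a half-wave phase shift.
Exactly one π shift → a net half-wave offset.
For strong reflection here: 2 n t = (m + ½) λ.
The sixth-smallest nonzero thickness corresponds to m = 5: t = (m + ½) λ / (2 n) = 5.50 × 445 / (2 × 1.27) = 964 nm.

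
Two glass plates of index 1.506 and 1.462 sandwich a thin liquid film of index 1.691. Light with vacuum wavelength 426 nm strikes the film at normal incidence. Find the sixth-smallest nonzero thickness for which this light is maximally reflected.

693 nm

Top surface (1.506 → 1.691): reflection off a higher-index medium gives a half-wave phase shift.
Ray reflecting at the bottom interface goes from n = 1.691 toward n = 1.462: no phase shift.
Net: one phase inversion between the two reflected rays.
So the condition for constructive reflection is 2 n t = (m + ½) λ.
The sixth-smallest nonzero thickness corresponds to m = 5: t = (m + ½) λ / (2 n) = 5.50 × 426 / (2 × 1.691) = 693 nm.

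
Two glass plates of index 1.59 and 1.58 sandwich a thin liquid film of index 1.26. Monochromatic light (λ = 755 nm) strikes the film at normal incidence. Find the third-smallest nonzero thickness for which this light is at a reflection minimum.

899 nm

At the upper boundary (n = 1.59 to n = 1.26) the reflected ray undergoes no phase shift.
Ray reflecting at the bottom interface goes from n = 1.26 toward n = 1.58: a half-wave phase shift.
The two reflections differ by half a wavelength.
For weak reflection here: 2 n t = m λ.
The third-smallest nonzero thickness corresponds to m = 3: t = m λ / (2 n) = 3.00 × 755 / (2 × 1.26) = 899 nm.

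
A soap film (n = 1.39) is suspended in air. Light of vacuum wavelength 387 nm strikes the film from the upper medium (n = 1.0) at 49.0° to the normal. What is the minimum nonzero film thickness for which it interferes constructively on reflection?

82.9 nm

Ray reflecting at the top interface goes from n = 1.0 toward n = 1.39: a half-wave phase shift.
At the lower boundary (n = 1.39 to n = 1.0) the reflected ray undergoes no phase shift.
Exactly one π shift → a net half-wave offset.
So the condition for constructive reflection is 2 n t cos θ_r = (m + ½) λ.
Snell's law: 1.0 sin 49.0° = 1.39 sin θ_r → sin θ_r = 0.543, cos θ_r = 0.840.
Minimum at m = 0: t = λ / (4 n cos θ_r) = 387 / (4 × 1.39 × 0.840) = 82.9 nm.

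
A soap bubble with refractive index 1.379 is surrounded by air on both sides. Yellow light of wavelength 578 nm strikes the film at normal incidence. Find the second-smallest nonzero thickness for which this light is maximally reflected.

314 nm

Top surface (1.0 → 1.379): reflection off a higher-index medium gives a half-wave phase shift.
At the lower boundary (n = 1.379 to n = 1.0) the reflected ray undergoes no phase shift.
Exactly one π shift → a net half-wave offset.
So the condition for constructive reflection is 2 n t = (m + ½) λ.
The second-smallest nonzero thickness corresponds to m = 1: t = (m + ½) λ / (2 n) = 1.50 × 578 / (2 × 1.379) = 314 nm.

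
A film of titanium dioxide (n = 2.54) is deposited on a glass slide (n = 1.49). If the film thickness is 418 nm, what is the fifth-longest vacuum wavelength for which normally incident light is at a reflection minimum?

425 nm

Top surface (1.0 → 2.54): reflection off a higher-index medium gives a half-wave phase shift.
At the lower boundary (n = 2.54 to n = 1.49) the reflected ray undergoes no phase shift.
The two reflections differ by half a wavelength.
With one net inversion, destructive interference in reflection requires 2 n t = m λ.
λ = 2 n t / m. The fifth-longest wavelength is m = 5: λ = 2 × 2.54 × 418 / 5.00 = 425 nm.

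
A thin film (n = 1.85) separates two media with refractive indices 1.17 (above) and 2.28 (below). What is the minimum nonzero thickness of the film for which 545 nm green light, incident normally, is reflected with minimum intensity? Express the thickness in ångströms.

736 Å

Top surface (1.17 → 1.85): reflection off a higher-index medium gives a half-wave phase shift.
Bottom surface (1.85 → 2.28): reflection off a higher-index medium gives a half-wave phase shift.
Zero or two π shifts → no net half-wave offset.
So the condition for destructive reflection is 2 n t = (m + ½) λ.
Minimum at m = 0: t = λ / (4 n) = 545 / (4 × 1.85) = 73.6 nm.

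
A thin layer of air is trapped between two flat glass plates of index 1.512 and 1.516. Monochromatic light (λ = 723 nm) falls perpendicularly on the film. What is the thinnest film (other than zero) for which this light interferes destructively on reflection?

Top surface (1.512 → 1.0): reflection off a lower-index medium gives no phase shift.
Bottom surface (1.0 → 1.516): reflection off a higher-index medium gives a half-wave phase shift.
Net: one phase inversion between the two reflected rays.
So the condition for destructive reflection is 2 n t = m λ.
Minimum nonzero at m = 1: t = λ / (2 n) = 723 / (2 × 1.0) = 362 nm.

362 nm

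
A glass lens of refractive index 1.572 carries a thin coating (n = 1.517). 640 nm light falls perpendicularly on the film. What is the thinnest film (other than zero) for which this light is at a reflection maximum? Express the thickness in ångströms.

2109 Å

Ray reflecting at the top interface goes from n = 1.0 toward n = 1.517: a half-wave phase shift.
Ray reflecting at the bottom interface goes from n = 1.517 toward n = 1.572: a half-wave phase shift.
The two reflections carry the same phase change, so no net offset.
With no net inversion, constructive interference in reflection requires 2 n t = m λ.
Minimum nonzero at m = 1: t = λ / (2 n) = 640 / (2 × 1.517) = 211 nm.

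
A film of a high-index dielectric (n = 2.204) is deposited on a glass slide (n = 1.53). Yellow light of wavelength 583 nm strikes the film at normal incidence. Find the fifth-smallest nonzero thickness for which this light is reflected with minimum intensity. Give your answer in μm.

Ray reflecting at the top interface goes from n = 1.0 toward n = 2.204: a half-wave phase shift.
At the lower boundary (n = 2.204 to n = 1.53) the reflected ray undergoes no phase shift.
The two reflections differ by half a wavelength.
With one net inversion, destructive interference in reflection requires 2 n t = m λ.
The fifth-smallest nonzero thickness corresponds to m = 5: t = m λ / (2 n) = 5.00 × 583 / (2 × 2.204) = 661 nm.

0.661 μm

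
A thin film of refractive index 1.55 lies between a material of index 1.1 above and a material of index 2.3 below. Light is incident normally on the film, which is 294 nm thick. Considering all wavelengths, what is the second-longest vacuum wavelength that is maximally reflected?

Top surface (1.1 → 1.55): reflection off a higher-index medium gives a half-wave phase shift.
Ray reflecting at the bottom interface goes from n = 1.55 toward n = 2.3: a half-wave phase shift.
The two reflections carry the same phase change, so no net offset.
With no net inversion, constructive interference in reflection requires 2 n t = m λ.
λ = 2 n t / m. The second-longest wavelength is m = 2: λ = 2 × 1.55 × 294 / 2.00 = 456 nm.

456 nm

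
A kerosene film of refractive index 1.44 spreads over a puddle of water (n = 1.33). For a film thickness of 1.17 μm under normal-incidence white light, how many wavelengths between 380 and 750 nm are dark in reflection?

4

Top surface (1.0 → 1.44): reflection off a higher-index medium gives a half-wave phase shift.
At the lower boundary (n = 1.44 to n = 1.33) the reflected ray undergoes no phase shift.
Exactly one π shift → a net half-wave offset.
With one net inversion, destructive interference in reflection requires 2 n t = m λ.
λ = 2 n t / m = 3370 / m nm.
m=4: 842 nm (IR); m=5: 674 nm (visible); m=6: 562 nm (visible); m=7: 481 nm (visible); m=8: 421 nm (visible); m=9: 374 nm (UV).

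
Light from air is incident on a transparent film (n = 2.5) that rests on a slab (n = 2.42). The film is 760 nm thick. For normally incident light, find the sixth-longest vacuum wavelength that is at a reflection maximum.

At the upper boundary (n = 1.0 to n = 2.5) the reflected ray undergoes a half-wave phase shift.
Bottom surface (2.5 → 2.42): reflection off a lower-index medium gives no phase shift.
The two reflections differ by half a wavelength.
With one net inversion, constructive interference in reflection requires 2 n t = (m + ½) λ.
λ = 2 n t / (m + ½). The sixth-longest wavelength is m = 5: λ = 2 × 2.5 × 760 / 5.50 = 691 nm.

691 nm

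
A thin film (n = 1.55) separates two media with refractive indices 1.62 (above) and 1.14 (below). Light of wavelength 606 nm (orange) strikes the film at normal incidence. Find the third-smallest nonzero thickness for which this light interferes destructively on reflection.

489 nm

Top surface (1.62 → 1.55): reflection off a lower-index medium gives no phase shift.
Ray reflecting at the bottom interface goes from n = 1.55 toward n = 1.14: no phase shift.
Net: no relative phase inversion (both shifts match).
With no net inversion, destructive interference in reflection requires 2 n t = (m + ½) λ.
The third-smallest nonzero thickness corresponds to m = 2: t = (m + ½) λ / (2 n) = 2.50 × 606 / (2 × 1.55) = 489 nm.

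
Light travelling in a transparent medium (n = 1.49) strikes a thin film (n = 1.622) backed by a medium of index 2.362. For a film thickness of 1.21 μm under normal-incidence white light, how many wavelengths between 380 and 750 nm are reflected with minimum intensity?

5

At the upper boundary (n = 1.49 to n = 1.622) the reflected ray undergoes a half-wave phase shift.
At the lower boundary (n = 1.622 to n = 2.362) the reflected ray undergoes a half-wave phase shift.
Zero or two π shifts → no net half-wave offset.
For weak reflection here: 2 n t = (m + ½) λ.
λ = 2 n t / (m + ½) = 3925 / (m + ½) nm.
m=4: 872 nm (IR); m=5: 714 nm (visible); m=6: 604 nm (visible); m=7: 523 nm (visible); m=8: 462 nm (visible); m=9: 413 nm (visible); m=10: 374 nm (UV).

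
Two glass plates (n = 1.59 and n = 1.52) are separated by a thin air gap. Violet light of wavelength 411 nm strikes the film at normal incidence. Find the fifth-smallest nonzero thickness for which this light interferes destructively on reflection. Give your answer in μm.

Ray reflecting at the top interface goes from n = 1.59 toward n = 1.0: no phase shift.
Ray reflecting at the bottom interface goes from n = 1.0 toward n = 1.52: a half-wave phase shift.
The two reflections differ by half a wavelength.
With one net inversion, destructive interference in reflection requires 2 n t = m λ.
The fifth-smallest nonzero thickness corresponds to m = 5: t = m λ / (2 n) = 5.00 × 411 / (2 × 1.0) = 1028 nm.

1.03 μm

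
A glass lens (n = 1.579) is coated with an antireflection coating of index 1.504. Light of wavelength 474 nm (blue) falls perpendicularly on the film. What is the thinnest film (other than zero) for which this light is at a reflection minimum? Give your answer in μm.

0.0788 μm

At the upper boundary (n = 1.0 to n = 1.504) the reflected ray undergoes a half-wave phase shift.
At the lower boundary (n = 1.504 to n = 1.579) the reflected ray undergoes a half-wave phase shift.
Net: no relative phase inversion (both shifts match).
So the condition for destructive reflection is 2 n t = (m + ½) λ.
Minimum at m = 0: t = λ / (4 n) = 474 / (4 × 1.504) = 78.8 nm.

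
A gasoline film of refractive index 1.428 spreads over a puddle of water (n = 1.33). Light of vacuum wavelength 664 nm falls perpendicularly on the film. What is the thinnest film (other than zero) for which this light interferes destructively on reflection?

At the upper boundary (n = 1.0 to n = 1.428) the reflected ray undergoes a half-wave phase shift.
Bottom surface (1.428 → 1.33): reflection off a lower-index medium gives no phase shift.
Exactly one π shift → a net half-wave offset.
With one net inversion, destructive interference in reflection requires 2 n t = m λ.
Minimum nonzero at m = 1: t = λ / (2 n) = 664 / (2 × 1.428) = 232 nm.

232 nm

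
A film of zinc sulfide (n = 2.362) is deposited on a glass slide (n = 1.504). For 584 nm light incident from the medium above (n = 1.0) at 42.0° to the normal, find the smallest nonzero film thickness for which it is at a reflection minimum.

129 nm

At the upper boundary (n = 1.0 to n = 2.362) the reflected ray undergoes a half-wave phase shift.
Ray reflecting at the bottom interface goes from n = 2.362 toward n = 1.504: no phase shift.
Net: one phase inversion between the two reflected rays.
For minimum reflection here: 2 n t cos θ_r = m λ.
Snell's law: 1.0 sin 42.0° = 2.362 sin θ_r → sin θ_r = 0.283, cos θ_r = 0.959.
Minimum nonzero at m = 1: t = λ / (2 n cos θ_r) = 584 / (2 × 2.362 × 0.959) = 129 nm.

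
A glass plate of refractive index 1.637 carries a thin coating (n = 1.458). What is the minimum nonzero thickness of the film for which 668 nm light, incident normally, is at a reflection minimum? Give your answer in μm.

0.115 μm

At the upper boundary (n = 1.0 to n = 1.458) the reflected ray undergoes a half-wave phase shift.
At the lower boundary (n = 1.458 to n = 1.637) the reflected ray undergoes a half-wave phase shift.
Net: no relative phase inversion (both shifts match).
With no net inversion, destructive interference in reflection requires 2 n t = (m + ½) λ.
Minimum at m = 0: t = λ / (4 n) = 668 / (4 × 1.458) = 115 nm.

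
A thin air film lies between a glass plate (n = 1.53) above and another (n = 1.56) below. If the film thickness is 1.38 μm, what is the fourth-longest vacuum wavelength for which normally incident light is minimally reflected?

690 nm

Ray reflecting at the top interface goes from n = 1.53 toward n = 1.0: no phase shift.
Ray reflecting at the bottom interface goes from n = 1.0 toward n = 1.56: a half-wave phase shift.
Net: one phase inversion between the two reflected rays.
For dark reflection here: 2 n t = m λ.
λ = 2 n t / m. The fourth-longest wavelength is m = 4: λ = 2 × 1.0 × 1380 / 4.00 = 690 nm.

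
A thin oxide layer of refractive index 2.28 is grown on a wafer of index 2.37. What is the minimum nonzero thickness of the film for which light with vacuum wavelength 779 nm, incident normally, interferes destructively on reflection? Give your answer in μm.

0.0854 μm

At the upper boundary (n = 1.0 to n = 2.28) the reflected ray undergoes a half-wave phase shift.
Bottom surface (2.28 → 2.37): reflection off a higher-index medium gives a half-wave phase shift.
Net: no relative phase inversion (both shifts match).
For minimum reflection here: 2 n t = (m + ½) λ.
Minimum at m = 0: t = λ / (4 n) = 779 / (4 × 2.28) = 85.4 nm.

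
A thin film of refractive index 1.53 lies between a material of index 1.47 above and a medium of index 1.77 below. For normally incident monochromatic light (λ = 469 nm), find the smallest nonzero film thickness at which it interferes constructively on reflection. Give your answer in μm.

0.153 μm

Ray reflecting at the top interface goes from n = 1.47 toward n = 1.53: a half-wave phase shift.
Ray reflecting at the bottom interface goes from n = 1.53 toward n = 1.77: a half-wave phase shift.
Net: no relative phase inversion (both shifts match).
For maximum reflection here: 2 n t = m λ.
Minimum nonzero at m = 1: t = λ / (2 n) = 469 / (2 × 1.53) = 153 nm.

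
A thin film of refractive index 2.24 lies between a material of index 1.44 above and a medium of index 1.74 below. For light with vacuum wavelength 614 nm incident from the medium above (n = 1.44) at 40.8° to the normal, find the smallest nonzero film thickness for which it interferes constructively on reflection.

75.5 nm

Top surface (1.44 → 2.24): reflection off a higher-index medium gives a half-wave phase shift.
At the lower boundary (n = 2.24 to n = 1.74) the reflected ray undergoes no phase shift.
The two reflections differ by half a wavelength.
With one net inversion, constructive interference in reflection requires 2 n t cos θ_r = (m + ½) λ.
Snell's law: 1.44 sin 40.8° = 2.24 sin θ_r → sin θ_r = 0.420, cos θ_r = 0.907.
Minimum at m = 0: t = λ / (4 n cos θ_r) = 614 / (4 × 2.24 × 0.907) = 75.5 nm.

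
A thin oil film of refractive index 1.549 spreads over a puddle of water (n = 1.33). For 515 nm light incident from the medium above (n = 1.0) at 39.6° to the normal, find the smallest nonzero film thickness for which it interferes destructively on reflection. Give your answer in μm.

0.182 μm

Top surface (1.0 → 1.549): reflection off a higher-index medium gives a half-wave phase shift.
Bottom surface (1.549 → 1.33): reflection off a lower-index medium gives no phase shift.
The two reflections differ by half a wavelength.
For minimum reflection here: 2 n t cos θ_r = m λ.
Snell's law: 1.0 sin 39.6° = 1.549 sin θ_r → sin θ_r = 0.412, cos θ_r = 0.911.
Minimum nonzero at m = 1: t = λ / (2 n cos θ_r) = 515 / (2 × 1.549 × 0.911) = 182 nm.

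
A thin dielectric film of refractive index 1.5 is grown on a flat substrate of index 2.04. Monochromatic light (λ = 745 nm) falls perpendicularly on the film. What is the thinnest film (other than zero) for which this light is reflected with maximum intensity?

At the upper boundary (n = 1.0 to n = 1.5) the reflected ray undergoes a half-wave phase shift.
Bottom surface (1.5 → 2.04): reflection off a higher-index medium gives a half-wave phase shift.
The two reflections carry the same phase change, so no net offset.
With no net inversion, constructive interference in reflection requires 2 n t = m λ.
Minimum nonzero at m = 1: t = λ / (2 n) = 745 / (2 × 1.5) = 248 nm.

248 nm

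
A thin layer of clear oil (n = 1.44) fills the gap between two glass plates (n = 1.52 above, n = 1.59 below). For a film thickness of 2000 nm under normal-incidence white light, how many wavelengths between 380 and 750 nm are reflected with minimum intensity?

8

Top surface (1.52 → 1.44): reflection off a lower-index medium gives no phase shift.
Bottom surface (1.44 → 1.59): reflection off a higher-index medium gives a half-wave phase shift.
Exactly one π shift → a net half-wave offset.
So the condition for destructive reflection is 2 n t = m λ.
λ = 2 n t / m = 5760 / m nm.
m=7: 823 nm (IR); m=8: 720 nm (visible); m=9: 640 nm (visible); m=10: 576 nm (visible); m=11: 524 nm (visible); m=12: 480 nm (visible); m=13: 443 nm (visible); m=14: 411 nm (visible); m=15: 384 nm (visible); m=16: 360 nm (UV).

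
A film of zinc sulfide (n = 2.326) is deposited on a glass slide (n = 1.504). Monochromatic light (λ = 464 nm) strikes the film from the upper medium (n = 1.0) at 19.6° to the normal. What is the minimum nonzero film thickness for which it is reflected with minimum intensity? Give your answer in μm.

0.101 μm

At the upper boundary (n = 1.0 to n = 2.326) the reflected ray undergoes a half-wave phase shift.
Bottom surface (2.326 → 1.504): reflection off a lower-index medium gives no phase shift.
The two reflections differ by half a wavelength.
With one net inversion, destructive interference in reflection requires 2 n t cos θ_r = m λ.
Snell's law: 1.0 sin 19.6° = 2.326 sin θ_r → sin θ_r = 0.144, cos θ_r = 0.990.
Minimum nonzero at m = 1: t = λ / (2 n cos θ_r) = 464 / (2 × 2.326 × 0.990) = 101 nm.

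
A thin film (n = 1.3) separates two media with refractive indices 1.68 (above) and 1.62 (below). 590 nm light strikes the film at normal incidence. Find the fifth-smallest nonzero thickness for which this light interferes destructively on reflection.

1135 nm

At the upper boundary (n = 1.68 to n = 1.3) the reflected ray undergoes no phase shift.
Ray reflecting at the bottom interface goes from n = 1.3 toward n = 1.62: a half-wave phase shift.
Net: one phase inversion between the two reflected rays.
So the condition for destructive reflection is 2 n t = m λ.
The fifth-smallest nonzero thickness corresponds to m = 5: t = m λ / (2 n) = 5.00 × 590 / (2 × 1.3) = 1135 nm.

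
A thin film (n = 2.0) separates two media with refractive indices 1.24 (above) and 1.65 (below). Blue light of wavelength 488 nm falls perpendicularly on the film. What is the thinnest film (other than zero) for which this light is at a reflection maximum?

At the upper boundary (n = 1.24 to n = 2.0) the reflected ray undergoes a half-wave phase shift.
At the lower boundary (n = 2.0 to n = 1.65) the reflected ray undergoes no phase shift.
Net: one phase inversion between the two reflected rays.
For bright reflection here: 2 n t = (m + ½) λ.
Minimum at m = 0: t = λ / (4 n) = 488 / (4 × 2.0) = 61.0 nm.

61.0 nm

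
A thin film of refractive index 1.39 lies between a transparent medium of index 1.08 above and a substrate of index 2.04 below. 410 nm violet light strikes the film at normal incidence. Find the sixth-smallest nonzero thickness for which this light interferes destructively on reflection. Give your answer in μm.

Ray reflecting at the top interface goes from n = 1.08 toward n = 1.39: a half-wave phase shift.
Ray reflecting at the bottom interface goes from n = 1.39 toward n = 2.04: a half-wave phase shift.
Net: no relative phase inversion (both shifts match).
So the condition for destructive reflection is 2 n t = (m + ½) λ.
The sixth-smallest nonzero thickness corresponds to m = 5: t = (m + ½) λ / (2 n) = 5.50 × 410 / (2 × 1.39) = 811 nm.

0.811 μm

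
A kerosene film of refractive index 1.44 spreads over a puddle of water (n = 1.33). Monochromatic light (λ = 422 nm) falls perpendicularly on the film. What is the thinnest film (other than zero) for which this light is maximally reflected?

73.3 nm

Ray reflecting at the top interface goes from n = 1.0 toward n = 1.44: a half-wave phase shift.
Ray reflecting at the bottom interface goes from n = 1.44 toward n = 1.33: no phase shift.
Exactly one π shift → a net half-wave offset.
With one net inversion, constructive interference in reflection requires 2 n t = (m + ½) λ.
Minimum at m = 0: t = λ / (4 n) = 422 / (4 × 1.44) = 73.3 nm.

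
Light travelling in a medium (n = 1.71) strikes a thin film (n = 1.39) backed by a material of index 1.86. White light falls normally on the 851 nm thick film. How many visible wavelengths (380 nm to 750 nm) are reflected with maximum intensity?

At the upper boundary (n = 1.71 to n = 1.39) the reflected ray undergoes no phase shift.
Ray reflecting at the bottom interface goes from n = 1.39 toward n = 1.86: a half-wave phase shift.
Net: one phase inversion between the two reflected rays.
So the condition for constructive reflection is 2 n t = (m + ½) λ.
λ = 2 n t / (m + ½) = 2366 / (m + ½) nm.
m=2: 946 nm (IR); m=3: 676 nm (visible); m=4: 526 nm (visible); m=5: 430 nm (visible); m=6: 364 nm (UV).

3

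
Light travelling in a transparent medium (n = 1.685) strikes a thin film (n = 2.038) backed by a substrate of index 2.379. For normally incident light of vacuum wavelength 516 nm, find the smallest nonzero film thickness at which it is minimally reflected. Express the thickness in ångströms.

At the upper boundary (n = 1.685 to n = 2.038) the reflected ray undergoes a half-wave phase shift.
At the lower boundary (n = 2.038 to n = 2.379) the reflected ray undergoes a half-wave phase shift.
The two reflections carry the same phase change, so no net offset.
With no net inversion, destructive interference in reflection requires 2 n t = (m + ½) λ.
Minimum at m = 0: t = λ / (4 n) = 516 / (4 × 2.038) = 63.3 nm.

633 Å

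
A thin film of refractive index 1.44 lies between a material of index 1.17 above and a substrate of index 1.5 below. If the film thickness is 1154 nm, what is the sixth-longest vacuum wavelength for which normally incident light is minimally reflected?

At the upper boundary (n = 1.17 to n = 1.44) the reflected ray undergoes a half-wave phase shift.
Bottom surface (1.44 → 1.5): reflection off a higher-index medium gives a half-wave phase shift.
Zero or two π shifts → no net half-wave offset.
With no net inversion, destructive interference in reflection requires 2 n t = (m + ½) λ.
λ = 2 n t / (m + ½). The sixth-longest wavelength is m = 5: λ = 2 × 1.44 × 1154 / 5.50 = 604 nm.

604 nm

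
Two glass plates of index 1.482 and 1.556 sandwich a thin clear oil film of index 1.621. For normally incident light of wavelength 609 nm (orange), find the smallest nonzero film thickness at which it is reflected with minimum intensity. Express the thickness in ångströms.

At the upper boundary (n = 1.482 to n = 1.621) the reflected ray undergoes a half-wave phase shift.
At the lower boundary (n = 1.621 to n = 1.556) the reflected ray undergoes no phase shift.
The two reflections differ by half a wavelength.
So the condition for destructive reflection is 2 n t = m λ.
Minimum nonzero at m = 1: t = λ / (2 n) = 609 / (2 × 1.621) = 188 nm.

1878 Å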